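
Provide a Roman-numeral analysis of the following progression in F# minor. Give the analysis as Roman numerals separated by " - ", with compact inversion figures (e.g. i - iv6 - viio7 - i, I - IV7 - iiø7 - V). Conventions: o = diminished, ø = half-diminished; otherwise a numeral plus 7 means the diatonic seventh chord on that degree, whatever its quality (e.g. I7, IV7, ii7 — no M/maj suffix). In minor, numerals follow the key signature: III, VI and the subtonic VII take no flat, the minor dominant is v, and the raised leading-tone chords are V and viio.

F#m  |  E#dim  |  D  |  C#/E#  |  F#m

i - viio - VI - V6 - i

F#m: root F# is the tonic; minor triad there is i.
E#dim: diminished triad on E# = scale degree 7 → viio.
D: root D is the submediant; major triad there is VI.
C#/E#: major triad on C# = scale degree 5 → V6.
F#m: minor triad on F# = scale degree 1 → i.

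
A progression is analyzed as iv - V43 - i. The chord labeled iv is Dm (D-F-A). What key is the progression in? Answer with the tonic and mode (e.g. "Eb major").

A minor

iv is given as D-F-A — a minor triad with root D.
iv on D implies D is the subdominant; that puts the tonic at A, and the lowercase numeral fits minor mode.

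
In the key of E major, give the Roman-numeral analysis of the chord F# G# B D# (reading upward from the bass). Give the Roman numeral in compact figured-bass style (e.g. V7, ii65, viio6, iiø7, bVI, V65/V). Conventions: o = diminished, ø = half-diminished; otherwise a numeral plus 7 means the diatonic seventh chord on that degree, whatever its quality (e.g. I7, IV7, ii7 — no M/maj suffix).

Stacked in thirds the chord is G#-B-D#-F#: a minor seventh chord on G#.
G# is scale degree 3 in E major, and a minor seventh chord on that degree is written iii7.
With F# in the bass the chord is in third inversion, so the figured bass is 42.

iii42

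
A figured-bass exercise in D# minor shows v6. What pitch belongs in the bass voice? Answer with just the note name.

v in D# minor has root A#; the chord is A#-C#-E#.
The figure 6 means first inversion — the third is in the bass.

C#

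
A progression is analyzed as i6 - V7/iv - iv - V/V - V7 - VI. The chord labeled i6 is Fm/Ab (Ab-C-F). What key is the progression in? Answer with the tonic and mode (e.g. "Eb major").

The anchor chord is a minor triad on F, labeled i6.
If F is scale degree 1 and the mode makes that degree carry a minor triad, the tonic is F and the mode is minor.

F minor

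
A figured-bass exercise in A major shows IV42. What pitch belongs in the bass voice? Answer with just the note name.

C#

IV in A major has root D; the chord is D-F#-A-C#.
The figure 42 means third inversion — the seventh is in the bass.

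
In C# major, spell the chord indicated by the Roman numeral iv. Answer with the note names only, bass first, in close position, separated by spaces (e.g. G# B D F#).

F# A C#

iv is the minor subdominant, borrowed from the parallel minor. In C# major that root is F#.
So the chord is F#-A-C#.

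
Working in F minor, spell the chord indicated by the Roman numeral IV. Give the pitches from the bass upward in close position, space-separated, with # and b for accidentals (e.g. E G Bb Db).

Bb D F

IV is the major subdominant, borrowed from the parallel major. In F minor that root is Bb.
So the chord is Bb-D-F.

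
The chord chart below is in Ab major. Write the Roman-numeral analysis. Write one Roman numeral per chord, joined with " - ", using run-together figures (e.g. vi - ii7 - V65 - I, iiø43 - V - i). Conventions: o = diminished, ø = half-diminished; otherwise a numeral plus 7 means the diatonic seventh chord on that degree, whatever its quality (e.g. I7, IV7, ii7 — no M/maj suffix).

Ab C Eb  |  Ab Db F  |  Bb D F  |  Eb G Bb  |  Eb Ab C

Ab-C-Eb: root Ab is the tonic; major triad there is I.
Ab-Db-F has root Db, degree 4 in Ab major, so IV64.
Bb-D-F is the secondary dominant of V (major triad on Bb): V/V.
Eb-G-Bb has root Eb, degree 5 in Ab major, so V.
Eb-Ab-C: major triad on Ab = scale degree 1 → I64.

I - IV64 - V/V - V - I64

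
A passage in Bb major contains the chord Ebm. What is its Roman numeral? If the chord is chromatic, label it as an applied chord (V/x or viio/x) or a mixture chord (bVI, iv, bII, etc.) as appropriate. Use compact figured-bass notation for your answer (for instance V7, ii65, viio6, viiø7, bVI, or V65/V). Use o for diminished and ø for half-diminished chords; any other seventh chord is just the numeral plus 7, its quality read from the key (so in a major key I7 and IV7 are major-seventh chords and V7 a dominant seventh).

iv

The pitches Eb-Gb-Bb form a minor triad rooted on Eb.
Eb is the fourth degree of Bb major. This is the minor subdominant, borrowed from the parallel minor.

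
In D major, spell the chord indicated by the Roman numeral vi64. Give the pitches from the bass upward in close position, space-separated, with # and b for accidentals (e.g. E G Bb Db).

F# B D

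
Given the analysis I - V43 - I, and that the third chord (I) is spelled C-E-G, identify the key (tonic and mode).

The chord C is a major triad rooted on C; its label is I.
If C is scale degree 1 and the mode makes that degree carry a major triad, the tonic is C and the mode is major.

C major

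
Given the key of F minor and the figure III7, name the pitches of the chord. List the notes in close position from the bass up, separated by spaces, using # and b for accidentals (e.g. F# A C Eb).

Ab C Eb G

The numeral's case and figure indicate a major seventh chord. In F minor its root, the third degree, is Ab.
That chord is spelled Ab-C-Eb-G.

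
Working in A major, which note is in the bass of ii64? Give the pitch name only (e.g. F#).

ii in A major has root B; the chord is B-D-F#.
The figure 64 means second inversion — the fifth is in the bass.

F#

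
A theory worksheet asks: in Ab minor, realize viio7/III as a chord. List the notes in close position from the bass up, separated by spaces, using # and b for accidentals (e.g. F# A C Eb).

The slash marks an applied leading-tone chord: viio of III. In Ab minor, III is Cb, so the leading tone to it is Bb, a half step below.
Building a fully diminished seventh chord on Bb gives Bb-Db-Fb-Abb.

Bb Db Fb Abb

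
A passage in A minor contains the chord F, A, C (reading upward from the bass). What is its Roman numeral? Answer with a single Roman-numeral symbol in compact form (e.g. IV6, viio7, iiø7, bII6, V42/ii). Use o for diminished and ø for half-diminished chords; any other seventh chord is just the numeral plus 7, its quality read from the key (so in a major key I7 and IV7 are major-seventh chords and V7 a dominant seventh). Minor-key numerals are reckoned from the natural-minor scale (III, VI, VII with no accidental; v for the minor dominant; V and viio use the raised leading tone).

VI

Stacked in thirds the chord is F-A-C: a major triad on F.
F is scale degree 6 in A minor, and a major triad on that degree is written VI.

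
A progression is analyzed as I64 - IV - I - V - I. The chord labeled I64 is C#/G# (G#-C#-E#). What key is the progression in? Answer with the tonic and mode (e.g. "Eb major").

I64 is given as G#-C#-E# — a major triad with root C#.
If C# is scale degree 1 and the mode makes that degree carry a major triad, the tonic is C# and the mode is major.

C# major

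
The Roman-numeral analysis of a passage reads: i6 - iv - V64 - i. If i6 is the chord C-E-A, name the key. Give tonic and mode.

A minor

The anchor chord is a minor triad on A, labeled i6.
If A is scale degree 1 and the mode makes that degree carry a minor triad, the tonic is A and the mode is minor.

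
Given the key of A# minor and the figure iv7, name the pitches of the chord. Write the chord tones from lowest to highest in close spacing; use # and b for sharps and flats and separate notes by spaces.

In A# minor, scale degree 4 is D#, and the diatonic chord built there is a minor seventh chord.
Stacking thirds from D# gives D#-F#-A#-C#.

D# F# A# C#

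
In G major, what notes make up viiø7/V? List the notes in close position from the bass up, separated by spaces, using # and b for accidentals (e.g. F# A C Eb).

viiø7/V is a secondary leading-tone chord. The target V is D in G major; the applied chord is rooted a semitone below, on C#.
Building a half-diminished seventh chord on C# gives C#-E-G-B.

C# E G B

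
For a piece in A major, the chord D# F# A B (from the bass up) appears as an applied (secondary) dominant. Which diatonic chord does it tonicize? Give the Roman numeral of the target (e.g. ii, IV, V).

V

The chord is a dominant seventh chord on B.
A dominant resolves down a perfect fifth: B → E. In A major, E is scale degree 5, i.e. V.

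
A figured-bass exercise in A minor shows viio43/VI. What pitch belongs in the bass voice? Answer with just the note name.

Bb

The applied chord viio43/VI is rooted on E: E-G-Bb-Db.
The figure 43 means second inversion — the fifth is in the bass.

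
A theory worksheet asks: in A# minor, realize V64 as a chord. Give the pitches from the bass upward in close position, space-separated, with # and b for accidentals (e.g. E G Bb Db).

B# E# G##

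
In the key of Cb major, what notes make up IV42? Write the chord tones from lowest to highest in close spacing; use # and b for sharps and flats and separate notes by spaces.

The numeral's case and figure indicate a major seventh chord. In Cb major its root, the subdominant, is Fb.
That chord is spelled Fb-Ab-Cb-Eb.
The figured bass 42 indicates third inversion, placing the seventh (Eb) in the bass: Eb-Fb-Ab-Cb.

Eb Fb Ab Cb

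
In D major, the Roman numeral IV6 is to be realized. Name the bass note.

IV in D major has root G; the chord is G-B-D.
The figure 6 means first inversion — the third is in the bass.

B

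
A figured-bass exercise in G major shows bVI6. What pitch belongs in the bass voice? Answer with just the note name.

bVI in G major has root Eb; the chord is Eb-G-Bb.
The figure 6 means first inversion — the third is in the bass.

G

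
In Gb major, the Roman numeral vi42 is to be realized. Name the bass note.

Db

vi in Gb major has root Eb; the chord is Eb-Gb-Bb-Db.
The figure 42 means third inversion — the seventh is in the bass.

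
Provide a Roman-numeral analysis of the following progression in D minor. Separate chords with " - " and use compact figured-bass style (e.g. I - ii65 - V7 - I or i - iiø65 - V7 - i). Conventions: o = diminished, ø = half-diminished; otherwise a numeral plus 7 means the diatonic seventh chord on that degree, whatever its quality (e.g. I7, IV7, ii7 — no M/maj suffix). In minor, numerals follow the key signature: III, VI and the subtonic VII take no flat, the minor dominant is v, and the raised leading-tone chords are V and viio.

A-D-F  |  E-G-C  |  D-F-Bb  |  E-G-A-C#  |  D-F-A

i64 - VII6 - VI6 - V43 - i

A-D-F: root D is the tonic; minor triad there is i64.
E-G-C: major triad on C = scale degree 7 → VII6.
D-F-Bb has root Bb, degree 6 in D minor, so VI6.
E-G-A-C# has root A, degree 5 in D minor, so V43.
D-F-A: minor triad on D = scale degree 1 → i.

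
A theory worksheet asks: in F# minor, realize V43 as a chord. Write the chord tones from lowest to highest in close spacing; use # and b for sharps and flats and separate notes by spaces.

In F# minor, scale degree 5 is C#. The dominant is major (leading tone raised), so V is a dominant seventh chord.
That chord is spelled C#-E#-G#-B.
With the 43 figure the chord is in second inversion; from the bass G# upward in close position it reads G#-B-C#-E#.

G# B C# E#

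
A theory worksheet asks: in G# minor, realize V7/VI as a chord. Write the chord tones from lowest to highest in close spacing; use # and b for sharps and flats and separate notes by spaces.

V7/VI is a secondary dominant — the dominant seventh of VI. VI in G# minor is E, so the applied chord's root is B, a perfect fifth above.
Building a dominant seventh chord on B gives B-D#-F#-A.

B D# F# A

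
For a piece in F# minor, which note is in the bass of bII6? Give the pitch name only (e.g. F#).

B

bII in F# minor has root G; the chord is G-B-D.
The figure 6 means first inversion — the third is in the bass.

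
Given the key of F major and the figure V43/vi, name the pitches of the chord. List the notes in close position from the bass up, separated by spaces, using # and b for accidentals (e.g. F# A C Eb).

The slash means an applied dominant: we want the dominant of vi. In F major, vi is D minor, and its dominant is built on A.
Building a dominant seventh chord on A gives A-C#-E-G.
With the 43 figure the chord is in second inversion; from the bass E upward in close position it reads E-G-A-C#.

E G A C#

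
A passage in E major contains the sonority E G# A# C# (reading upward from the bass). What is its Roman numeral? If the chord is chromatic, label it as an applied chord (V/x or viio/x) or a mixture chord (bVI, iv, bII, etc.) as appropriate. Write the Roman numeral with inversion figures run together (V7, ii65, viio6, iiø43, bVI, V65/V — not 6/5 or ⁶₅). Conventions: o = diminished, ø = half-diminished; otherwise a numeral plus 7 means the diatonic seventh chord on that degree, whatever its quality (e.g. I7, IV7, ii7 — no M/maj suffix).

Stacked in thirds the chord is A#-C#-E-G#: a half-diminished seventh chord on A#.
A# sits a half step below B (V in E major); a diminished chord there is the applied leading-tone chord of V.
With E in the bass the chord is in second inversion, so the figured bass is 43.

viiø43/V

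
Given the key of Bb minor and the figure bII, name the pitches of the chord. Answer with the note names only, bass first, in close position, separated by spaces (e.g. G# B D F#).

bII is the Neapolitan chord — a major triad on the lowered second degree. In Bb minor that root is Cb.
So the chord is Cb-Eb-Gb, a major triad.

Cb Eb Gb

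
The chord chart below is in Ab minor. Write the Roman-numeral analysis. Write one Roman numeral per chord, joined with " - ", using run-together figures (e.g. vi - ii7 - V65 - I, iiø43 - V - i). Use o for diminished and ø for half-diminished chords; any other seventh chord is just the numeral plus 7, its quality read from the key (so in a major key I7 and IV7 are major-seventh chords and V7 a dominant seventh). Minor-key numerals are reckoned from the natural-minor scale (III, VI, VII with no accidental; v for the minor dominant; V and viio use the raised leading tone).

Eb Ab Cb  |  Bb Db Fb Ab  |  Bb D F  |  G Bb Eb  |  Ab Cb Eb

Eb-Ab-Cb has root Ab, degree 1 in Ab minor, so i64.
Bb-Db-Fb-Ab: half-diminished seventh chord on Bb = scale degree 2 → iiø7.
Bb-D-F: chromatic; Bb is V of V, so V/V.
G-Bb-Eb has root Eb, degree 5 in Ab minor, so V6.
Ab-Cb-Eb: minor triad on Ab = scale degree 1 → i.

i64 - iiø7 - V/V - V6 - i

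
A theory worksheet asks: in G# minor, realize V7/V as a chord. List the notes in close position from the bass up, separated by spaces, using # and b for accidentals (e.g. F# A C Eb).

A# C## E# G#

V7/V is a secondary dominant — the dominant seventh of V. V in G# minor is D#, so the applied chord's root is A#, a perfect fifth above.
Building a dominant seventh chord on A# gives A#-C##-E#-G#.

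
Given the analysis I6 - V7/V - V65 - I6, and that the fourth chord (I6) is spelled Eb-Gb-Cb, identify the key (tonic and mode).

The chord Cb/Eb is a major triad rooted on Cb; its label is I6.
If Cb is scale degree 1 and the mode makes that degree carry a major triad, the tonic is Cb and the mode is major.

Cb major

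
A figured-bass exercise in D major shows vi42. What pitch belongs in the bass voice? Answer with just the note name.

A

vi in D major has root B; the chord is B-D-F#-A.
The figure 42 means third inversion — the seventh is in the bass.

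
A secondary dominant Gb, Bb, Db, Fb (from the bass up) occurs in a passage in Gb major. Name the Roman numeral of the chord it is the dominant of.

IV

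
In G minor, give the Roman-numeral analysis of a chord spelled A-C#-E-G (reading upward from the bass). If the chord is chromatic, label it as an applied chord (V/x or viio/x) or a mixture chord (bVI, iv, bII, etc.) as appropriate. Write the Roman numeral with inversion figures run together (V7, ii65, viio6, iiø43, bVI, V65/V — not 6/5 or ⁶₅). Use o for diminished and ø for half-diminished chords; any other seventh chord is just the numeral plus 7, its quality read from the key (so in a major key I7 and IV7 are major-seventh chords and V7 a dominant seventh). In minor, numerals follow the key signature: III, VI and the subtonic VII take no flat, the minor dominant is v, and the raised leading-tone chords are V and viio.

The pitches A-C#-E-G form a dominant seventh chord rooted on A.
A is not a diatonic chord root with this quality in G minor, but it lies a perfect fifth above D (V), so the chord functions as an applied dominant of V.

V7/V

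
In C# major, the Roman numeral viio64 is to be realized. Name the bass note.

viio in C# major has root B#; the chord is B#-D#-F#.
The figure 64 means second inversion — the fifth is in the bass.

F#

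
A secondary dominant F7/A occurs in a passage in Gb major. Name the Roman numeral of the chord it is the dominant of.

The chord is a dominant seventh chord on F.
A dominant resolves down a perfect fifth: F → Bb. In Gb major, Bb is scale degree 3, i.e. iii.

iii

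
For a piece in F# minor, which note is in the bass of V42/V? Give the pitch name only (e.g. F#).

F#

The applied chord V42/V is rooted on G#: G#-B#-D#-F#.
The figure 42 means third inversion — the seventh is in the bass.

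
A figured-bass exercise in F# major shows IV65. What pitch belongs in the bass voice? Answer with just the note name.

IV in F# major has root B; the chord is B-D#-F#-A#.
The figure 65 means first inversion — the third is in the bass.

D#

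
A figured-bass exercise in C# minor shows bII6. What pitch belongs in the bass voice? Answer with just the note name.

bII in C# minor has root D; the chord is D-F#-A.
The figure 6 means first inversion — the third is in the bass.

F#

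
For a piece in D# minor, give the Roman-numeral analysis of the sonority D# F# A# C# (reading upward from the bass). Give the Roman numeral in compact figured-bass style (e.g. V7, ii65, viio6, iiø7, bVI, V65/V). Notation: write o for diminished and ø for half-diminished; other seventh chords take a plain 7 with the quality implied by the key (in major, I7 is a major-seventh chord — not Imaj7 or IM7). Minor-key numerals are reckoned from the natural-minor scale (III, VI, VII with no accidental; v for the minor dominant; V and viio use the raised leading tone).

Stacked in thirds the chord is D#-F#-A#-C#: a minor seventh chord on D#.
D# is scale degree 1 in D# minor, and a minor seventh chord on that degree is written i7.

i7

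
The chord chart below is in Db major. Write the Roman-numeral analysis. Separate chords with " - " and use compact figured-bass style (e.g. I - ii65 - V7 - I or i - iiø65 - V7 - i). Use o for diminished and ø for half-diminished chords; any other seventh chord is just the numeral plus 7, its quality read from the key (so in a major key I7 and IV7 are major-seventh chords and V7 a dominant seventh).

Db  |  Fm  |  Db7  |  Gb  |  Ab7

Db: major triad on Db = scale degree 1 → I.
Fm: root F is the mediant; minor triad there is iii.
Db7: chromatic; Db is V of IV, so V7/IV.
Gb has root Gb, degree 4 in Db major, so IV.
Ab7: dominant seventh chord on Ab = scale degree 5 → V7.

I - iii - V7/IV - IV - V7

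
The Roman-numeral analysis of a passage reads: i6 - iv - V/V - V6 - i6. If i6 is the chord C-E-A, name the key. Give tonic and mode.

A minor

i6 is given as C-E-A — a minor triad with root A.
If A is scale degree 1 and the mode makes that degree carry a minor triad, the tonic is A and the mode is minor.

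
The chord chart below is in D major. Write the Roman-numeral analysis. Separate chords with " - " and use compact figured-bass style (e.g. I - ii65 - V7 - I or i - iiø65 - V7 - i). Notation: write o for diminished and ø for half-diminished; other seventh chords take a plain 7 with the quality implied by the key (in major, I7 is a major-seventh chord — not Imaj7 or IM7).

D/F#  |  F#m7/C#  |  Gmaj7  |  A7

D/F#: root D is the tonic; major triad there is I6.
F#m7/C# has root F#, degree 3 in D major, so iii43.
Gmaj7: root G is the subdominant; major seventh chord there is IV7.
A7: root A is the dominant; dominant seventh chord there is V7.

I6 - iii43 - IV7 - V7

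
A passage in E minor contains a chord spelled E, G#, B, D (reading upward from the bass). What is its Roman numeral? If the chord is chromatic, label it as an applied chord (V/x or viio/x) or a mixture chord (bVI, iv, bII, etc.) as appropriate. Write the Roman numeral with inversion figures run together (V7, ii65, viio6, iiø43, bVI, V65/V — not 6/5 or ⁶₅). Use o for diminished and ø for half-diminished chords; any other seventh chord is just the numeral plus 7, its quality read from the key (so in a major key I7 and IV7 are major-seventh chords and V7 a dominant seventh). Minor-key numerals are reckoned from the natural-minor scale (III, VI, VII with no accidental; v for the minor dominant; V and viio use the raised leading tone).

V7/iv

The pitches E-G#-B-D form a dominant seventh chord rooted on E.
E is not a diatonic chord root with this quality in E minor, but it lies a perfect fifth above A (iv), so the chord functions as an applied dominant of iv.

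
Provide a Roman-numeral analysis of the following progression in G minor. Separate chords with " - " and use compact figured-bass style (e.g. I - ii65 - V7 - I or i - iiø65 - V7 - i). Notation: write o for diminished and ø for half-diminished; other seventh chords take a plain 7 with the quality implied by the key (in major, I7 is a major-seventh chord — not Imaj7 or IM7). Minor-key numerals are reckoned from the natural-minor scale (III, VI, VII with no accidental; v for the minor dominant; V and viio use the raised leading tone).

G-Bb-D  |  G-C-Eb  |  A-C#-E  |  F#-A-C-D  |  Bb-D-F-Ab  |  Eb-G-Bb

i - iv64 - V/V - V65 - V7/VI - VI

G-Bb-D: root G is the tonic; minor triad there is i.
G-C-Eb: root C is the subdominant; minor triad there is iv64.
A-C#-E: chromatic; A is V of V, so V/V.
F#-A-C-D: root D is the dominant; dominant seventh chord there is V65.
Bb-D-F-Ab: chromatic; Bb is V of VI, so V7/VI.
Eb-G-Bb: root Eb is the submediant; major triad there is VI.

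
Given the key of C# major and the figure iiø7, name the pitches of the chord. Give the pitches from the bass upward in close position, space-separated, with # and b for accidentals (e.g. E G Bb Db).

iiø7 is the half-diminished supertonic seventh, borrowed from the parallel minor. In C# major that root is D#.
So the chord is D#-F#-A-C#, a half-diminished seventh chord.

D# F# A C#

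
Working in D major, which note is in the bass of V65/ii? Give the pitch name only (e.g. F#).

The applied chord V65/ii is rooted on B: B-D#-F#-A.
The figure 65 means first inversion — the third is in the bass.

D#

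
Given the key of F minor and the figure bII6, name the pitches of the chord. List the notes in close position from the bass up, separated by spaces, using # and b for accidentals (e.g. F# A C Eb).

Bb Db Gb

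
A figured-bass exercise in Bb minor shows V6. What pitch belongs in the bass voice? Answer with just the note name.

V in Bb minor has root F; the chord is F-A-C.
The figure 6 means first inversion — the third is in the bass.

A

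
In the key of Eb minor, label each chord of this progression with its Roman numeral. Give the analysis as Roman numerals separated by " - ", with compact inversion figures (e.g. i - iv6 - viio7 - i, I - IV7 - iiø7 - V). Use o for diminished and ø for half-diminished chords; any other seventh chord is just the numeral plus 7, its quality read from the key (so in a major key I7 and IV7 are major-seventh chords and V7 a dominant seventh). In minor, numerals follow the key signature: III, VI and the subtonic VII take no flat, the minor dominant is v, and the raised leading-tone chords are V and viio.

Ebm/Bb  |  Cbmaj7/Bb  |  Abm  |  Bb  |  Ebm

i64 - VI42 - iv - V - i

Ebm/Bb: minor triad on Eb = scale degree 1 → i64.
Cbmaj7/Bb: root Cb is the submediant; major seventh chord there is VI42.
Abm has root Ab, degree 4 in Eb minor, so iv.
Bb has root Bb, degree 5 in Eb minor, so V.
Ebm: minor triad on Eb = scale degree 1 → i.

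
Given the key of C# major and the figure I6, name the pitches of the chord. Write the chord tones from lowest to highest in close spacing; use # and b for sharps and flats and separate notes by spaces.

E# G# C#

The numeral's case and figure indicate a major triad. In C# major its root, scale degree 1, is C#.
That chord is spelled C#-E#-G#.
The figured bass 6 indicates first inversion, placing the third (E#) in the bass: E#-G#-C#.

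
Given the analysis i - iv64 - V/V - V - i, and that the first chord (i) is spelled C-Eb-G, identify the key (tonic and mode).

The chord Cm is a minor triad rooted on C; its label is i.
If C is scale degree 1 and the mode makes that degree carry a minor triad, the tonic is C and the mode is minor.

C minor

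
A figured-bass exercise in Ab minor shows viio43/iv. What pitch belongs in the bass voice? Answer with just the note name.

The applied chord viio43/iv is rooted on C: C-Eb-Gb-Bbb.
The figure 43 means second inversion — the fifth is in the bass.

Gb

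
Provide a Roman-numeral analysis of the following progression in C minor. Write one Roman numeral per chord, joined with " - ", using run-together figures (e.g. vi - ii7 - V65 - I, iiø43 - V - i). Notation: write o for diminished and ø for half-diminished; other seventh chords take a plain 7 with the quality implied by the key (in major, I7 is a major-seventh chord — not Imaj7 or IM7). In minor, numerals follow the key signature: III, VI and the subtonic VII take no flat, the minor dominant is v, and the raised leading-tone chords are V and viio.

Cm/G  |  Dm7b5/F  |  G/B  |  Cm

i64 - iiø65 - V6 - i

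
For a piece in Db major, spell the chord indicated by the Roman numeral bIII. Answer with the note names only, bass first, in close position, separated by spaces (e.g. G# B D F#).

Scale degree 3 in Db major is F; lowering it a half step gives Fb. bIII is a major triad on the lowered third degree, borrowed from the parallel minor.
So the chord is Fb-Ab-Cb.

Fb Ab Cb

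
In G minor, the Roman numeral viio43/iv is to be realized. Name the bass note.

F

The applied chord viio43/iv is rooted on B: B-D-F-Ab.
The figure 43 means second inversion — the fifth is in the bass.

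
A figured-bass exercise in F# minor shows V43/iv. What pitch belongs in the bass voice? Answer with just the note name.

C#

The applied chord V43/iv is rooted on F#: F#-A#-C#-E.
The figure 43 means second inversion — the fifth is in the bass.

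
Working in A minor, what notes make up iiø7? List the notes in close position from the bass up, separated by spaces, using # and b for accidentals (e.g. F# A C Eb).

In A minor, scale degree 2 is B, and the diatonic chord built there is a half-diminished seventh chord.
Stacking thirds from B gives B-D-F-A.

B D F A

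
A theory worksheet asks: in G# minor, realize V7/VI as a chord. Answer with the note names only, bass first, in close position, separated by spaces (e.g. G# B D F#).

V7/VI is a secondary dominant — the dominant seventh of VI. VI in G# minor is E, so the applied chord's root is B, a perfect fifth above.
Building a dominant seventh chord on B gives B-D#-F#-A.

B D# F# A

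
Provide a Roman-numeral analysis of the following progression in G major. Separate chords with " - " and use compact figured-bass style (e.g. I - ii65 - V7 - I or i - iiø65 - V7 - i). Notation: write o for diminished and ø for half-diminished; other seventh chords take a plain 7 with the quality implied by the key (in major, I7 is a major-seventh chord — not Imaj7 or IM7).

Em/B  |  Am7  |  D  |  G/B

Em/B: minor triad on E = scale degree 6 → vi64.
Am7 has root A, degree 2 in G major, so ii7.
D: root D is the dominant; major triad there is V.
G/B: major triad on G = scale degree 1 → I6.

vi64 - ii7 - V - I6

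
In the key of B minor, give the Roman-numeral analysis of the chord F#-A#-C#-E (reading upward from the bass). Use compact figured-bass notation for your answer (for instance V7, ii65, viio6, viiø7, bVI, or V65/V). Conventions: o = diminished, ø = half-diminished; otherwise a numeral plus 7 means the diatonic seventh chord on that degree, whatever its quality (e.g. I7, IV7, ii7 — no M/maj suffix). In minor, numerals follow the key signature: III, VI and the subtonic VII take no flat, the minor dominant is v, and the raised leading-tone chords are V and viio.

V7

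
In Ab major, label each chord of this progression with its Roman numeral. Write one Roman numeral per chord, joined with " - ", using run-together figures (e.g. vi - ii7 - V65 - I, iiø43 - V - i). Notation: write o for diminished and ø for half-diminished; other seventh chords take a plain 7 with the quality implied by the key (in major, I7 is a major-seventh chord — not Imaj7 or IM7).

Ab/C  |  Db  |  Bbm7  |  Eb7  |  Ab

I6 - IV - ii7 - V7 - I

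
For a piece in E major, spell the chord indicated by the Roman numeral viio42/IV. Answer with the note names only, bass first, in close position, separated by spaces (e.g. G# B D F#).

viio42/IV is a secondary leading-tone chord. The target IV is A in E major; the applied chord is rooted a semitone below, on G#.
Building a fully diminished seventh chord on G# gives G#-B-D-F.
The figured bass 42 indicates third inversion, placing the seventh (F) in the bass: F-G#-B-D.

F G# B D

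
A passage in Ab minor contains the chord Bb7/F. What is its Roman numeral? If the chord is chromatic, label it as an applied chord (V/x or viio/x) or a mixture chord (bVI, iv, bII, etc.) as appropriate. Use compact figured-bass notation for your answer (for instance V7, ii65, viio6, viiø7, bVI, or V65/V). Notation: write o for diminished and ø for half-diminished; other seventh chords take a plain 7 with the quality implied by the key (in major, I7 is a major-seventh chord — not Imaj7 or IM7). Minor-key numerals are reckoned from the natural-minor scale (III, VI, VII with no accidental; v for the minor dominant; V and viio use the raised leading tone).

The pitches Bb-D-F-Ab form a dominant seventh chord rooted on Bb.
Bb is not a diatonic chord root with this quality in Ab minor, but it lies a perfect fifth above Eb (V), so the chord functions as an applied dominant of V.
With F in the bass the chord is in second inversion, so the figured bass is 43.

V43/V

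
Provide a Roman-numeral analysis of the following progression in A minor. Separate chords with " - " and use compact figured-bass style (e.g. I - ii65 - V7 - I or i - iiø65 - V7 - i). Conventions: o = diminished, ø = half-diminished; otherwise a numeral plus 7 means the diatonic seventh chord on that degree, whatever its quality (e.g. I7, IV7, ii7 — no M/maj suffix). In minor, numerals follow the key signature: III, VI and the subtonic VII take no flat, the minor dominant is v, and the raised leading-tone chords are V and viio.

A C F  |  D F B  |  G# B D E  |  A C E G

A-C-F: major triad on F = scale degree 6 → VI6.
D-F-B: diminished triad on B = scale degree 2 → iio6.
G#-B-D-E has root E, degree 5 in A minor, so V65.
A-C-E-G: root A is the tonic; minor seventh chord there is i7.

VI6 - iio6 - V65 - i7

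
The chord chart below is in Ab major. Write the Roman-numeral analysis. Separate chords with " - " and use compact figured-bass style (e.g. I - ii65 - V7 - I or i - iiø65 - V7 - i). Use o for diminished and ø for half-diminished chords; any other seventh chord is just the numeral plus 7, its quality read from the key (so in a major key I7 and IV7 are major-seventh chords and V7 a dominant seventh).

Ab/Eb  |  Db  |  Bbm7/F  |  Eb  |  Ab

Ab/Eb: major triad on Ab = scale degree 1 → I64.
Db: major triad on Db = scale degree 4 → IV.
Bbm7/F: root Bb is the supertonic; minor seventh chord there is ii43.
Eb: major triad on Eb = scale degree 5 → V.
Ab has root Ab, degree 1 in Ab major, so I.

I64 - IV - ii43 - V - I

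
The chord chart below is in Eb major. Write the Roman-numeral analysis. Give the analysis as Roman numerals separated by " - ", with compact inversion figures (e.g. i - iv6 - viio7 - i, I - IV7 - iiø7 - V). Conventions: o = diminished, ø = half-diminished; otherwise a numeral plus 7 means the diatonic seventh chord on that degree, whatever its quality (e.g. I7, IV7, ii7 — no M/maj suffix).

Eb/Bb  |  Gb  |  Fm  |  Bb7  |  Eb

I64 - bIII - ii - V7 - I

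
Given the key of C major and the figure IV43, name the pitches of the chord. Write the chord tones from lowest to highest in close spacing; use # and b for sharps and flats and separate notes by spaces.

The numeral's case and figure indicate a major seventh chord. In C major its root, the subdominant, is F.
That chord is spelled F-A-C-E.
With the 43 figure the chord is in second inversion; from the bass C upward in close position it reads C-E-F-A.

C E F A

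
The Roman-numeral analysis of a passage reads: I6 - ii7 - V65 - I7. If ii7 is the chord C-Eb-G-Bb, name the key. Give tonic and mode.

The chord Cm7 is a minor seventh chord rooted on C; its label is ii7.
If C is scale degree 2 and the mode makes that degree carry a minor seventh chord, the tonic is Bb and the mode is major.

Bb major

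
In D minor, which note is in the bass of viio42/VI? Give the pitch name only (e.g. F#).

Gb

The applied chord viio42/VI is rooted on A: A-C-Eb-Gb.
The figure 42 means third inversion — the seventh is in the bass.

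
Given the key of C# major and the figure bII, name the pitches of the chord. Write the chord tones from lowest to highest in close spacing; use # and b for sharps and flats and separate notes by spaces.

D F# A

Scale degree 2 in C# major is D#; lowering it a half step gives D. bII is the Neapolitan chord — a major triad on the lowered second degree.
So the chord is D-F#-A, a major triad.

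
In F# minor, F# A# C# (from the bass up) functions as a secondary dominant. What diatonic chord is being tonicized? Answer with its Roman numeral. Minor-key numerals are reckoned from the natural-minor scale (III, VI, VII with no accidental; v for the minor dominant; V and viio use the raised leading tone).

The chord is a major triad on F#.
A dominant resolves down a perfect fifth: F# → B. In F# minor, B is scale degree 4, i.e. iv.

iv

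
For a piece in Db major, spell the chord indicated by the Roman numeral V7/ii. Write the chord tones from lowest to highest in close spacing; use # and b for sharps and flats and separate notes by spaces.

Bb D F Ab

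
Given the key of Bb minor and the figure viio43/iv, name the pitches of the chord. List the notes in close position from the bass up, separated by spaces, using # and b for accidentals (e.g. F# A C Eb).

viio43/iv is a secondary leading-tone chord. The target iv is Eb in Bb minor; the applied chord is rooted a semitone below, on D.
Building a fully diminished seventh chord on D gives D-F-Ab-Cb.
The figured bass 43 indicates second inversion, placing the fifth (Ab) in the bass: Ab-Cb-D-F.

Ab Cb D F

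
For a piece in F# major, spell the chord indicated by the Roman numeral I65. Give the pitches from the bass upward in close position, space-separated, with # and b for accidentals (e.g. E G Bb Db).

A# C# E# F#

The numeral's case and figure indicate a major seventh chord. In F# major its root, the tonic, is F#.
That chord is spelled F#-A#-C#-E#.
The figured bass 65 indicates first inversion, placing the third (A#) in the bass: A#-C#-E#-F#.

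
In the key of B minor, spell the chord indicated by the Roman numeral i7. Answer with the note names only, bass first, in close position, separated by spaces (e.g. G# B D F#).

The numeral's case and figure indicate a minor seventh chord. In B minor its root, scale degree 1, is B.
That chord is spelled B-D-F#-A.

B D F# A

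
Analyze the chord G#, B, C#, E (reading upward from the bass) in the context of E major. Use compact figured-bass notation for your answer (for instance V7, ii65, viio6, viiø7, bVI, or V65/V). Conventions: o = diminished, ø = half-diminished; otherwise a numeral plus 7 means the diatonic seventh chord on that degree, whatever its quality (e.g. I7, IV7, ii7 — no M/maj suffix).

Stacked in thirds the chord is C#-E-G#-B: a minor seventh chord on C#.
C# is scale degree 6 in E major, and a minor seventh chord on that degree is written vi7.
With G# in the bass the chord is in second inversion, so the figured bass is 43.

vi43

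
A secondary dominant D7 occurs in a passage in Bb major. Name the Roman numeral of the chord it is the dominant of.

vi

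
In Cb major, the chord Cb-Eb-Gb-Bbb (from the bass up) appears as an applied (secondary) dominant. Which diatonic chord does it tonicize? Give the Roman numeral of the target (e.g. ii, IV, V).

The chord is a dominant seventh chord on Cb.
A dominant resolves down a perfect fifth: Cb → Fb. In Cb major, Fb is scale degree 4, i.e. IV.

IV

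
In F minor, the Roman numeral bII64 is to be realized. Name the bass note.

Db

bII in F minor has root Gb; the chord is Gb-Bb-Db.
The figure 64 means second inversion — the fifth is in the bass.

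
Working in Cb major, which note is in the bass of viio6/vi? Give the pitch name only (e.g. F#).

Bb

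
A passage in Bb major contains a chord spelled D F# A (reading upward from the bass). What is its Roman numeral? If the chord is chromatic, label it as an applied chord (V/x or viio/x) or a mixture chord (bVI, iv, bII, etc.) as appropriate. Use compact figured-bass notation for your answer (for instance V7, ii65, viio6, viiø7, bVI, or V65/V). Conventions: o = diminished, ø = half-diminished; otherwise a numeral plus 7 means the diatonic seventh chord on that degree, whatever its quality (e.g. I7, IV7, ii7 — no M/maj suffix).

The pitches D-F#-A form a major triad rooted on D.
D is not a diatonic chord root with this quality in Bb major, but it lies a perfect fifth above G (vi), so the chord functions as an applied dominant of vi.

V/vi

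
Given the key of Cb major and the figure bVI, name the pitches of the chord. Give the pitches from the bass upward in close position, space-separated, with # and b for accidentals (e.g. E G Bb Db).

Scale degree 6 in Cb major is Ab; lowering it a half step gives Abb. bVI is a major triad on the lowered sixth degree, borrowed from the parallel minor.
So the chord is Abb-Cb-Ebb, a major triad.

Abb Cb Ebb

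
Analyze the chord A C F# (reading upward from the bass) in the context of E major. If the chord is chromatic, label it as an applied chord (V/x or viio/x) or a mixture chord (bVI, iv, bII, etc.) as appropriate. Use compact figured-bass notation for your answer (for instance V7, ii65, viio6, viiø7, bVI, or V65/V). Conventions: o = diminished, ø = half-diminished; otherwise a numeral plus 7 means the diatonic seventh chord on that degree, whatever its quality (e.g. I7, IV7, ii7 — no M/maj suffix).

iio6

Stacked in thirds the chord is F#-A-C: a diminished triad on F#.
F# is the second degree of E major. This is the diminished supertonic triad, borrowed from the parallel minor.
With A in the bass the chord is in first inversion, so the figured bass is 6.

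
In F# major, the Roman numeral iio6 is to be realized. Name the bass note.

iio in F# major has root G#; the chord is G#-B-D.
The figure 6 means first inversion — the third is in the bass.

B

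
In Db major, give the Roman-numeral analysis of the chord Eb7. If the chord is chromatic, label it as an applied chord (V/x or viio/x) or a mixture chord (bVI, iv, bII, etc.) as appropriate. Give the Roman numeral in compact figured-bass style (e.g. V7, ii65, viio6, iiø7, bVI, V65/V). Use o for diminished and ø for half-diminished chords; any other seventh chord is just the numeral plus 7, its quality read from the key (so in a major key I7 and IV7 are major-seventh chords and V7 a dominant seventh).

V7/V

The pitches Eb-G-Bb-Db form a dominant seventh chord rooted on Eb.
Eb is not a diatonic chord root with this quality in Db major, but it lies a perfect fifth above Ab (V), so the chord functions as an applied dominant of V.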